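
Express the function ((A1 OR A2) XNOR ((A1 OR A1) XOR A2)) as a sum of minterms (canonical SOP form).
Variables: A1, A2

Σm(0, 1, 2) = (NOT A1 AND NOT A2) OR (NOT A1 AND A2) OR (A1 AND NOT A2)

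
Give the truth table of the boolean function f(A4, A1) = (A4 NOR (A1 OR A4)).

A4 | A1 | Output
----------------
0 | 0 | 1
0 | 1 | 0
1 | 0 | 0
1 | 1 | 0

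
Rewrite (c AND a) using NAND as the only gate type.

((c NAND a) NAND (c NAND a))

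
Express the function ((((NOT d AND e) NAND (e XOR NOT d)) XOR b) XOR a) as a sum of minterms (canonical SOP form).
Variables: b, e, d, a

Σm(0, 2, 4, 6, 9, 11, 13, 15) = (NOT b AND NOT e AND NOT d AND NOT a) OR (NOT b AND NOT e AND d AND NOT a) OR (NOT b AND e AND NOT d AND NOT a) OR (NOT b AND e AND d AND NOT a) OR (b AND NOT e AND NOT d AND a) OR (b AND NOT e AND d AND a) OR (b AND e AND NOT d AND a) OR (b AND e AND d AND a)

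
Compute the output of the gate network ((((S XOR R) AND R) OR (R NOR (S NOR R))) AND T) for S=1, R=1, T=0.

Substituting: ((((1 XOR 1) AND 1) OR (1 NOR (1 NOR 1))) AND 0)
= 0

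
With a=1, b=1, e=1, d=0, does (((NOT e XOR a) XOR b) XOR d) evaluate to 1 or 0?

Substituting: (((NOT 1 XOR 1) XOR 1) XOR 0)
= 0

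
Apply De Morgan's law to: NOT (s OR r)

NOT s AND NOT r
De Morgan's: NOT(OR of terms) = AND of negations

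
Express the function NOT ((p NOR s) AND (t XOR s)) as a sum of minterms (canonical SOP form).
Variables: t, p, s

Σm(0, 1, 2, 3, 5, 6, 7) = (NOT t AND NOT p AND NOT s) OR (NOT t AND NOT p AND s) OR (NOT t AND p AND NOT s) OR (NOT t AND p AND s) OR (t AND NOT p AND s) OR (t AND p AND NOT s) OR (t AND p AND s)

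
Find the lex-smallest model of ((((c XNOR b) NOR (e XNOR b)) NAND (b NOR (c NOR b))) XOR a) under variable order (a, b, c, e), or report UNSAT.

a=0, b=0, c=0, e=0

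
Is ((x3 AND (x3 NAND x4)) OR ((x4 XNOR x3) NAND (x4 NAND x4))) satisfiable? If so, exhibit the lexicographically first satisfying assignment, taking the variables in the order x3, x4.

x3=0, x4=1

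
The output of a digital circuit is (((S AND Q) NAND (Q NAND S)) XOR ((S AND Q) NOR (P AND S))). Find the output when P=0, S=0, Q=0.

Substituting: (((0 AND 0) NAND (0 NAND 0)) XOR ((0 AND 0) NOR (0 AND 0)))
= 0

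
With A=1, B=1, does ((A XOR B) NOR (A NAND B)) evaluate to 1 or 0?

Substituting: ((1 XOR 1) NOR (1 NAND 1))
= 1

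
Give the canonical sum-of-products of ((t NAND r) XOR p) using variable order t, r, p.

Σm(0, 2, 4, 7) = (NOT t AND NOT r AND NOT p) OR (NOT t AND r AND NOT p) OR (t AND NOT r AND NOT p) OR (t AND r AND p)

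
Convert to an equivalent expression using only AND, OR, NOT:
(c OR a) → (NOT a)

NOT (c OR a) OR (NOT a)
(Implication elimination: A → B = NOT A OR B)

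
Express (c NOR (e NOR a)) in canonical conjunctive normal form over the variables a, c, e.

(a OR c OR e) AND (a OR NOT c OR e) AND (a OR NOT c OR NOT e) AND (NOT a OR NOT c OR e) AND (NOT a OR NOT c OR NOT e)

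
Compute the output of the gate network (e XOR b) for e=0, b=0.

Substituting: (0 XOR 0)
= 0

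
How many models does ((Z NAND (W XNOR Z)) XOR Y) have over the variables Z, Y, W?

Satisfying assignments: (0,0,0), (0,0,1), (1,0,0), (1,1,1)
Count: 4 out of 8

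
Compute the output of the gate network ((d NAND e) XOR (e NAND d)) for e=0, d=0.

Substituting: ((0 NAND 0) XOR (0 NAND 0))
= 0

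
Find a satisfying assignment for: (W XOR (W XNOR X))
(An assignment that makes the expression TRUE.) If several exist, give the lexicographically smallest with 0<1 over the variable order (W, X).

W=0, X=0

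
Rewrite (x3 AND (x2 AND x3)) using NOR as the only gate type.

((x3 NOR x3) NOR (((x2 NOR x2) NOR (x3 NOR x3)) NOR ((x2 NOR x2) NOR (x3 NOR x3))))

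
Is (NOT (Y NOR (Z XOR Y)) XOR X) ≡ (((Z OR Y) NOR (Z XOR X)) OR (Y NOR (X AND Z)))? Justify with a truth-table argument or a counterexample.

No. Counterexample: with Z=0, X=0, Y=0, Expression 1 = 0 but Expression 2 = 1.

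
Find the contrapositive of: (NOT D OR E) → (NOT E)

Contrapositive: E → NOT (NOT D OR E)
Note: A statement and its contrapositive are logically equivalent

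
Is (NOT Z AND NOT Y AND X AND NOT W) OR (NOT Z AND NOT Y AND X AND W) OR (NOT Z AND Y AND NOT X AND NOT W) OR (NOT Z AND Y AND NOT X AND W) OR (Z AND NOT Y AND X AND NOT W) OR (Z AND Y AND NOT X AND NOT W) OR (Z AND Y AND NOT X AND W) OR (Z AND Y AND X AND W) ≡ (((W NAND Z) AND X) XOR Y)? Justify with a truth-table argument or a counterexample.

Yes, they are equivalent — the two output columns agree on all 16 assignments:
Z | Y | X | W | Expression 1 | Expression 2
-------------------------------------------
0 | 0 | 0 | 0 | 0 | 0
0 | 0 | 0 | 1 | 0 | 0
0 | 0 | 1 | 0 | 1 | 1
0 | 0 | 1 | 1 | 1 | 1
0 | 1 | 0 | 0 | 1 | 1
0 | 1 | 0 | 1 | 1 | 1
0 | 1 | 1 | 0 | 0 | 0
0 | 1 | 1 | 1 | 0 | 0
1 | 0 | 0 | 0 | 0 | 0
1 | 0 | 0 | 1 | 0 | 0
1 | 0 | 1 | 0 | 1 | 1
1 | 0 | 1 | 1 | 0 | 0
1 | 1 | 0 | 0 | 1 | 1
1 | 1 | 0 | 1 | 1 | 1
1 | 1 | 1 | 0 | 0 | 0
1 | 1 | 1 | 1 | 1 | 1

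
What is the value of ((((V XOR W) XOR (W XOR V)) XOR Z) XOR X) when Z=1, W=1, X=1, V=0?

Substituting: ((((0 XOR 1) XOR (1 XOR 0)) XOR 1) XOR 1)
= 0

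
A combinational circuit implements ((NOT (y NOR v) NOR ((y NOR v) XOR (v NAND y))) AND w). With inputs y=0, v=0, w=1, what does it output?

Substituting: ((NOT (0 NOR 0) NOR ((0 NOR 0) XOR (0 NAND 0))) AND 1)
= 1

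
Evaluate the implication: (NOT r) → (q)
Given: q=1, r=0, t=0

Antecedent (NOT r) = 1; consequent (q) = 1.
1 → 1 = 1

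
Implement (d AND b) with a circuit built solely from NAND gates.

((d NAND b) NAND (d NAND b))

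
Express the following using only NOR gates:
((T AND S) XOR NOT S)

((((((T NOR T) NOR (S NOR S)) NOR (S NOR S)) NOR (((T NOR T) NOR (S NOR S)) NOR (S NOR S))) NOR ((((T NOR T) NOR (S NOR S)) NOR (S NOR S)) NOR (((T NOR T) NOR (S NOR S)) NOR (S NOR S)))) NOR ((((((T NOR T) NOR (S NOR S)) NOR ((T NOR T) NOR (S NOR S))) NOR ((S NOR S) NOR (S NOR S))) NOR ((((T NOR T) NOR (S NOR S)) NOR ((T NOR T) NOR (S NOR S))) NOR ((S NOR S) NOR (S NOR S)))) NOR (((((T NOR T) NOR (S NOR S)) NOR ((T NOR T) NOR (S NOR S))) NOR ((S NOR S) NOR (S NOR S))) NOR ((((T NOR T) NOR (S NOR S)) NOR ((T NOR T) NOR (S NOR S))) NOR ((S NOR S) NOR (S NOR S))))))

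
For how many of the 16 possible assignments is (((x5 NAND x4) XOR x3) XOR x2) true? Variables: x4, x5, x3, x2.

Satisfying assignments: (0,0,0,0), (0,0,1,1), (0,1,0,0), (0,1,1,1), (1,0,0,0), (1,0,1,1), (1,1,0,1), (1,1,1,0)
Count: 8 out of 16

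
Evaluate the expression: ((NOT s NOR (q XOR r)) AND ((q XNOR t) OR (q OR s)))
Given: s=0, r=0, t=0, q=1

Substituting: ((NOT 0 NOR (1 XOR 0)) AND ((1 XNOR 0) OR (1 OR 0)))
= 0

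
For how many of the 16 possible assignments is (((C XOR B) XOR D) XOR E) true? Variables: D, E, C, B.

Satisfying assignments: (0,0,0,1), (0,0,1,0), (0,1,0,0), (0,1,1,1), (1,0,0,0), (1,0,1,1), (1,1,0,1), (1,1,1,0)
Count: 8 out of 16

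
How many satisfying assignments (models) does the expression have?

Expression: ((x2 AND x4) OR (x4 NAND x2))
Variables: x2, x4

Satisfying assignments: (0,0), (0,1), (1,0), (1,1)
Count: 4 out of 4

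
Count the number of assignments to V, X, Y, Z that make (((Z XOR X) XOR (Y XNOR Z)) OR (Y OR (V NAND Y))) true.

Satisfying assignments: (0,0,0,0), (0,0,0,1), (0,0,1,0), (0,0,1,1), (0,1,0,0), (0,1,0,1), (0,1,1,0), (0,1,1,1), (1,0,0,0), (1,0,0,1), (1,0,1,0), (1,0,1,1), (1,1,0,0), (1,1,0,1), (1,1,1,0), (1,1,1,1)
Count: 16 out of 16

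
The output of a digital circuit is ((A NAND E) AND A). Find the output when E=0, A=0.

Substituting: ((0 NAND 0) AND 0)
= 0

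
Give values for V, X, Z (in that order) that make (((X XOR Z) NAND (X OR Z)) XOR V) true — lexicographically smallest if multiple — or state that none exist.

V=0, X=0, Z=0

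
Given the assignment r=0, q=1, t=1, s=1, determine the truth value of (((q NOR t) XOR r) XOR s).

Substituting: (((1 NOR 1) XOR 0) XOR 1)
= 1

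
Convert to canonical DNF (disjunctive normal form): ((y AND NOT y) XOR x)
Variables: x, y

(x AND NOT y) OR (x AND y)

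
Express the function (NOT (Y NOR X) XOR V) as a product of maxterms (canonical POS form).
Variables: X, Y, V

ΠM(0, 3, 5, 7) = (X OR Y OR V) AND (X OR NOT Y OR NOT V) AND (NOT X OR Y OR NOT V) AND (NOT X OR NOT Y OR NOT V)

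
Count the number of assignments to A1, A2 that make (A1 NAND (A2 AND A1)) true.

Satisfying assignments: (0,0), (0,1), (1,0)
Count: 3 out of 4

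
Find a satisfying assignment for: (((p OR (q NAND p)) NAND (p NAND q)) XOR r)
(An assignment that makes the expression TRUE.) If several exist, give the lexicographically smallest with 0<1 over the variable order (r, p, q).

r=0, p=1, q=1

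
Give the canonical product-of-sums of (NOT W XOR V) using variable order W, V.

ΠM(1, 2) = (W OR NOT V) AND (NOT W OR V)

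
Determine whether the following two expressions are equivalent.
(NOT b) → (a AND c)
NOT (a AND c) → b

Yes, Contrapositive is always equivalent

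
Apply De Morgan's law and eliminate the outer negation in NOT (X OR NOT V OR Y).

NOT X AND V AND NOT Y
De Morgan's: NOT(OR of terms) = AND of negations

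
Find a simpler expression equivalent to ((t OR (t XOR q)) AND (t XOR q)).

By absorption (E AND (E OR v) = E):
= (t XOR q)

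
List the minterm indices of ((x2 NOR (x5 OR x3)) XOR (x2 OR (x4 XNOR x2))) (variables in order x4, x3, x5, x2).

Σm(1, 2, 3, 4, 5, 6, 7, 8, 9, 11, 13, 15) = (NOT x4 AND NOT x3 AND NOT x5 AND x2) OR (NOT x4 AND NOT x3 AND x5 AND NOT x2) OR (NOT x4 AND NOT x3 AND x5 AND x2) OR (NOT x4 AND x3 AND NOT x5 AND NOT x2) OR (NOT x4 AND x3 AND NOT x5 AND x2) OR (NOT x4 AND x3 AND x5 AND NOT x2) OR (NOT x4 AND x3 AND x5 AND x2) OR (x4 AND NOT x3 AND NOT x5 AND NOT x2) OR (x4 AND NOT x3 AND NOT x5 AND x2) OR (x4 AND NOT x3 AND x5 AND x2) OR (x4 AND x3 AND NOT x5 AND x2) OR (x4 AND x3 AND x5 AND x2)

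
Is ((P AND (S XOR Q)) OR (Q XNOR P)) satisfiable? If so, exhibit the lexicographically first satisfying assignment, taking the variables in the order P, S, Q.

P=0, S=0, Q=0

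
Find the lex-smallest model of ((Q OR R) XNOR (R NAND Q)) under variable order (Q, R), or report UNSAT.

Q=0, R=1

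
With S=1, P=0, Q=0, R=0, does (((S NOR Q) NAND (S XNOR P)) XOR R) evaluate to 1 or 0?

Substituting: (((1 NOR 0) NAND (1 XNOR 0)) XOR 0)
= 1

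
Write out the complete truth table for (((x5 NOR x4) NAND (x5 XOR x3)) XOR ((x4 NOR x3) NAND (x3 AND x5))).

x4 | x5 | x3 | Output
---------------------
0 | 0 | 0 | 0
0 | 0 | 1 | 1
0 | 1 | 0 | 0
0 | 1 | 1 | 0
1 | 0 | 0 | 0
1 | 0 | 1 | 0
1 | 1 | 0 | 0
1 | 1 | 1 | 0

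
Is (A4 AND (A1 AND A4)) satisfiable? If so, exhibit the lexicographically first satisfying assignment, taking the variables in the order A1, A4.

A1=1, A4=1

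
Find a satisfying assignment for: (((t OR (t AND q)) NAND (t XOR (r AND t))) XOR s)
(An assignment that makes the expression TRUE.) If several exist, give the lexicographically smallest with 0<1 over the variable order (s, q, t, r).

s=0, q=0, t=0, r=0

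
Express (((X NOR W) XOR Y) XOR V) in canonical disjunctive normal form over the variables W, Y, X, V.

(NOT W AND NOT Y AND NOT X AND NOT V) OR (NOT W AND NOT Y AND X AND V) OR (NOT W AND Y AND NOT X AND V) OR (NOT W AND Y AND X AND NOT V) OR (W AND NOT Y AND NOT X AND V) OR (W AND NOT Y AND X AND V) OR (W AND Y AND NOT X AND NOT V) OR (W AND Y AND X AND NOT V)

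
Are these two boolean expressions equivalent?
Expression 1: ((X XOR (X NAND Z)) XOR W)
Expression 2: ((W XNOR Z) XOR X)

No. Counterexample: with W=0, X=0, Z=1, Expression 1 = 1 but Expression 2 = 0.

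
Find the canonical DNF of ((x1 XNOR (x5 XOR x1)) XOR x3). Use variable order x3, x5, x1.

(NOT x3 AND NOT x5 AND NOT x1) OR (NOT x3 AND NOT x5 AND x1) OR (x3 AND x5 AND NOT x1) OR (x3 AND x5 AND x1)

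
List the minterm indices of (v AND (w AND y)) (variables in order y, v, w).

Σm(7) = (y AND v AND w)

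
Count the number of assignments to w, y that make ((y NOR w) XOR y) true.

Satisfying assignments: (0,0), (0,1), (1,1)
Count: 3 out of 4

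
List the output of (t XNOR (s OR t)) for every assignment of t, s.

t | s | Output
--------------
0 | 0 | 1
0 | 1 | 0
1 | 0 | 1
1 | 1 | 1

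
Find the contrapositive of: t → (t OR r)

Contrapositive: NOT (t OR r) → NOT t
Note: A statement and its contrapositive are logically equivalent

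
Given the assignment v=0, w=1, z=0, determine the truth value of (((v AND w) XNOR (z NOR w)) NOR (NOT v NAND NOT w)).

Substituting: (((0 AND 1) XNOR (0 NOR 1)) NOR (NOT 0 NAND NOT 1))
= 0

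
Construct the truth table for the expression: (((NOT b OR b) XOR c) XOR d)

c | b | d | Output
------------------
0 | 0 | 0 | 1
0 | 0 | 1 | 0
0 | 1 | 0 | 1
0 | 1 | 1 | 0
1 | 0 | 0 | 0
1 | 0 | 1 | 1
1 | 1 | 0 | 0
1 | 1 | 1 | 1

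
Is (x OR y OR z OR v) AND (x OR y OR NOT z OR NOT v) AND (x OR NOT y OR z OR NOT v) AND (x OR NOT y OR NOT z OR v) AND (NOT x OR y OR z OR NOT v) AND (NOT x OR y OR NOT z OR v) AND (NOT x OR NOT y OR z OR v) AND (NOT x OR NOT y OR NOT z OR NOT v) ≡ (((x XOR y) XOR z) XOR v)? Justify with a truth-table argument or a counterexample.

Yes, they are equivalent — the two output columns agree on all 16 assignments:
x | y | z | v | Expression 1 | Expression 2
-------------------------------------------
0 | 0 | 0 | 0 | 0 | 0
0 | 0 | 0 | 1 | 1 | 1
0 | 0 | 1 | 0 | 1 | 1
0 | 0 | 1 | 1 | 0 | 0
0 | 1 | 0 | 0 | 1 | 1
0 | 1 | 0 | 1 | 0 | 0
0 | 1 | 1 | 0 | 0 | 0
0 | 1 | 1 | 1 | 1 | 1
1 | 0 | 0 | 0 | 1 | 1
1 | 0 | 0 | 1 | 0 | 0
1 | 0 | 1 | 0 | 0 | 0
1 | 0 | 1 | 1 | 1 | 1
1 | 1 | 0 | 0 | 0 | 0
1 | 1 | 0 | 1 | 1 | 1
1 | 1 | 1 | 0 | 1 | 1
1 | 1 | 1 | 1 | 0 | 0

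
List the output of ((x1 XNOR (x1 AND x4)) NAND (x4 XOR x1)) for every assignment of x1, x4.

x1 | x4 | Output
----------------
0 | 0 | 1
0 | 1 | 0
1 | 0 | 1
1 | 1 | 1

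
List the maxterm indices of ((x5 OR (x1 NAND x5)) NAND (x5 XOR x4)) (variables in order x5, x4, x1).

ΠM(2, 3, 4, 5) = (x5 OR NOT x4 OR x1) AND (x5 OR NOT x4 OR NOT x1) AND (NOT x5 OR x4 OR x1) AND (NOT x5 OR x4 OR NOT x1)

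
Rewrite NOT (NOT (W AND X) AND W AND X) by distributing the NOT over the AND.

(W AND X) OR NOT W OR NOT X
De Morgan's: NOT(AND of terms) = OR of negations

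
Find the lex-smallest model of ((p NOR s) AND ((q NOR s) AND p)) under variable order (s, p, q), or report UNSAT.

UNSATISFIABLE - no assignment makes this expression true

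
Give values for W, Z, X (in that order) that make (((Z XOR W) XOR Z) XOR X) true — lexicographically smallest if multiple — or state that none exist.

W=0, Z=0, X=1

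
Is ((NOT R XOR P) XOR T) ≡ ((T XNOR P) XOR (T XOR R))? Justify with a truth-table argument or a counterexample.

No. Counterexample: with P=0, R=0, T=1, Expression 1 = 0 but Expression 2 = 1.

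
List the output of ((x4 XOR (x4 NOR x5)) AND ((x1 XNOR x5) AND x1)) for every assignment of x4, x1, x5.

x4 | x1 | x5 | Output
---------------------
0 | 0 | 0 | 0
0 | 0 | 1 | 0
0 | 1 | 0 | 0
0 | 1 | 1 | 0
1 | 0 | 0 | 0
1 | 0 | 1 | 0
1 | 1 | 0 | 0
1 | 1 | 1 | 1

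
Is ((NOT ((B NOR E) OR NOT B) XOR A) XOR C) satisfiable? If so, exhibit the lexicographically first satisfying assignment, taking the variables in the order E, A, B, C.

E=0, A=0, B=0, C=1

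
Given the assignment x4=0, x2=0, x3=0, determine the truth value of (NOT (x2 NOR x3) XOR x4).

Substituting: (NOT (0 NOR 0) XOR 0)
= 0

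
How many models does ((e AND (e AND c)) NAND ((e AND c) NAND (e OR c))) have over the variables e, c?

Satisfying assignments: (0,0), (0,1), (1,0), (1,1)
Count: 4 out of 4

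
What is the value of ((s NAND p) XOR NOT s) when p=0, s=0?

Substituting: ((0 NAND 0) XOR NOT 0)
= 0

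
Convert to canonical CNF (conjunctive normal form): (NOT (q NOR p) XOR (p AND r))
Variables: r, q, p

(r OR q OR p) AND (NOT r OR q OR p) AND (NOT r OR q OR NOT p) AND (NOT r OR NOT q OR NOT p)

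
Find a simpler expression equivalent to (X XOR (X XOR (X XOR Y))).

By XOR self-cancellation ((E XOR v) XOR v = E):
= (X XOR Y)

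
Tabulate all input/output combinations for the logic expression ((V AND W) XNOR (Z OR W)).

V | Z | W | Output
------------------
0 | 0 | 0 | 1
0 | 0 | 1 | 0
0 | 1 | 0 | 0
0 | 1 | 1 | 0
1 | 0 | 0 | 1
1 | 0 | 1 | 1
1 | 1 | 0 | 0
1 | 1 | 1 | 1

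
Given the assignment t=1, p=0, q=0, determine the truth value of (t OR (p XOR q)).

Substituting: (1 OR (0 XOR 0))
= 1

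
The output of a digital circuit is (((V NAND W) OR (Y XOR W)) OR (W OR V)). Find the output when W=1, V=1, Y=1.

Substituting: (((1 NAND 1) OR (1 XOR 1)) OR (1 OR 1))
= 1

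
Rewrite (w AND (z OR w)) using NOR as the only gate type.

((w NOR w) NOR (((z NOR w) NOR (z NOR w)) NOR ((z NOR w) NOR (z NOR w))))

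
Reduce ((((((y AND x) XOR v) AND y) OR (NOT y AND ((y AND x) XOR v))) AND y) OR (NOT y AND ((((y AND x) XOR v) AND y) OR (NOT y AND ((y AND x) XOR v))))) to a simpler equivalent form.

By distribution ((E AND v) OR (E AND NOT v) = E) then distribution ((E AND v) OR (E AND NOT v) = E):
= ((y AND x) XOR v)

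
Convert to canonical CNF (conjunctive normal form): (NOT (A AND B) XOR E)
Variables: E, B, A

(E OR NOT B OR NOT A) AND (NOT E OR B OR A) AND (NOT E OR B OR NOT A) AND (NOT E OR NOT B OR A)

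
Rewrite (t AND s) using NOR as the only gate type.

((t NOR t) NOR (s NOR s))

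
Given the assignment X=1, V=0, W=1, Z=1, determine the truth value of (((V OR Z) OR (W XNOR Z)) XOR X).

Substituting: (((0 OR 1) OR (1 XNOR 1)) XOR 1)
= 0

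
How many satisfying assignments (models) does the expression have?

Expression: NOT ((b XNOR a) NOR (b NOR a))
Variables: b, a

Satisfying assignments: (0,0), (1,1)
Count: 2 out of 4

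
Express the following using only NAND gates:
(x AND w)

((x NAND w) NAND (x NAND w))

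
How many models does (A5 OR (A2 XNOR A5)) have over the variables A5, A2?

Satisfying assignments: (0,0), (1,0), (1,1)
Count: 3 out of 4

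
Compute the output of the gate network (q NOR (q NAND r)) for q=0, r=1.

Substituting: (0 NOR (0 NAND 1))
= 0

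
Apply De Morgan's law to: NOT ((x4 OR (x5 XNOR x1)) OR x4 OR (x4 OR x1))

NOT (x4 OR (x5 XNOR x1)) AND NOT x4 AND NOT (x4 OR x1)
De Morgan's: NOT(OR of terms) = AND of negations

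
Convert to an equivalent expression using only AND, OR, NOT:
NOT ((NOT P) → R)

(NOT P) AND NOT R
(Negated implication: NOT(A → B) = A AND NOT B)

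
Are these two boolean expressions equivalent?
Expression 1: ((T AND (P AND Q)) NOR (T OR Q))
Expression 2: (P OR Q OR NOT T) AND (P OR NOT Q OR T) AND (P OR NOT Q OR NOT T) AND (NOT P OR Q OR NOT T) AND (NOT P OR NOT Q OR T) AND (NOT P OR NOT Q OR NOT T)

Yes, they are equivalent — the two output columns agree on all 8 assignments:
P | Q | T | Expression 1 | Expression 2
---------------------------------------
0 | 0 | 0 | 1 | 1
0 | 0 | 1 | 0 | 0
0 | 1 | 0 | 0 | 0
0 | 1 | 1 | 0 | 0
1 | 0 | 0 | 1 | 1
1 | 0 | 1 | 0 | 0
1 | 1 | 0 | 0 | 0
1 | 1 | 1 | 0 | 0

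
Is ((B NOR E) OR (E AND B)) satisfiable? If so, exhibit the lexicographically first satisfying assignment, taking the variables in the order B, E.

B=0, E=0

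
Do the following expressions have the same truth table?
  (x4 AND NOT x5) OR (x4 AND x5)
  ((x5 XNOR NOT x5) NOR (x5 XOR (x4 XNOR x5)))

Yes, they are equivalent — the two output columns agree on all 4 assignments:
x4 | x5 | Expression 1 | Expression 2
-------------------------------------
0 | 0 | 0 | 0
0 | 1 | 0 | 0
1 | 0 | 1 | 1
1 | 1 | 1 | 1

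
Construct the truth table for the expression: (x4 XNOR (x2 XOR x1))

x4 | x2 | x1 | Output
---------------------
0 | 0 | 0 | 1
0 | 0 | 1 | 0
0 | 1 | 0 | 0
0 | 1 | 1 | 1
1 | 0 | 0 | 0
1 | 0 | 1 | 1
1 | 1 | 0 | 1
1 | 1 | 1 | 0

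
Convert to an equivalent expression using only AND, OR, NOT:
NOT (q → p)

q AND NOT p
(Negated implication: NOT(A → B) = A AND NOT B)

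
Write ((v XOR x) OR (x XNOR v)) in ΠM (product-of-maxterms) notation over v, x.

ΠM() = TRUE (no maxterms)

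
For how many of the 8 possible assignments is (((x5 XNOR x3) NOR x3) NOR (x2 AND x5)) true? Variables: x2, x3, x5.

Satisfying assignments: (0,0,0), (0,1,0), (0,1,1), (1,0,0), (1,1,0)
Count: 5 out of 8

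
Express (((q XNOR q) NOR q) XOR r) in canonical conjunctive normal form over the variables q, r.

(q OR r) AND (NOT q OR r)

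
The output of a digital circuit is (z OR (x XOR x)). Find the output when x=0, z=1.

Substituting: (1 OR (0 XOR 0))
= 1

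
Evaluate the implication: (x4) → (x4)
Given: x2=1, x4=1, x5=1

Antecedent (x4) = 1; consequent (x4) = 1.
1 → 1 = 1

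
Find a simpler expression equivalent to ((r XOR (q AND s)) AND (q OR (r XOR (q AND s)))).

By absorption (E AND (E OR v) = E):
= (r XOR (q AND s))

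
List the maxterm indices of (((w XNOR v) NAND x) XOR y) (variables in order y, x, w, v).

ΠM(4, 7, 8, 9, 10, 11, 13, 14) = (y OR NOT x OR w OR v) AND (y OR NOT x OR NOT w OR NOT v) AND (NOT y OR x OR w OR v) AND (NOT y OR x OR w OR NOT v) AND (NOT y OR x OR NOT w OR v) AND (NOT y OR x OR NOT w OR NOT v) AND (NOT y OR NOT x OR w OR NOT v) AND (NOT y OR NOT x OR NOT w OR v)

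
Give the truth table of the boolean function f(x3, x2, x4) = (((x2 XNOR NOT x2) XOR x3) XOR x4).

x3 | x2 | x4 | Output
---------------------
0 | 0 | 0 | 0
0 | 0 | 1 | 1
0 | 1 | 0 | 0
0 | 1 | 1 | 1
1 | 0 | 0 | 1
1 | 0 | 1 | 0
1 | 1 | 0 | 1
1 | 1 | 1 | 0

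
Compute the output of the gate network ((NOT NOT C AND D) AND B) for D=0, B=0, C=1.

Substituting: ((NOT NOT 1 AND 0) AND 0)
= 0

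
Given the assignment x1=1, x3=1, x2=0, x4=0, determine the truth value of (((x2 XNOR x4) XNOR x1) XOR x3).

Substituting: (((0 XNOR 0) XNOR 1) XOR 1)
= 0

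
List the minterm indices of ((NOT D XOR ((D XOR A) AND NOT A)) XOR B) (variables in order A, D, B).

Σm(0, 2, 4, 7) = (NOT A AND NOT D AND NOT B) OR (NOT A AND D AND NOT B) OR (A AND NOT D AND NOT B) OR (A AND D AND B)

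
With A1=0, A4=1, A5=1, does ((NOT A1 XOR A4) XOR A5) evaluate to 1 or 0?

Substituting: ((NOT 0 XOR 1) XOR 1)
= 1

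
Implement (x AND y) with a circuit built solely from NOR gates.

((x NOR x) NOR (y NOR y))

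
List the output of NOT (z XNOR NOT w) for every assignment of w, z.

w | z | Output
--------------
0 | 0 | 1
0 | 1 | 0
1 | 0 | 0
1 | 1 | 1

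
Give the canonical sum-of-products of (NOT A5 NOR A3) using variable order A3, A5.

Σm(1) = (NOT A3 AND A5)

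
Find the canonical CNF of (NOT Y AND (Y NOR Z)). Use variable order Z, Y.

(Z OR NOT Y) AND (NOT Z OR Y) AND (NOT Z OR NOT Y)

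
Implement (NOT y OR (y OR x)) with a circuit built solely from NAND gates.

(((y NAND y) NAND (y NAND y)) NAND (((y NAND y) NAND (x NAND x)) NAND ((y NAND y) NAND (x NAND x))))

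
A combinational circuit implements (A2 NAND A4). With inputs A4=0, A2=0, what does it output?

Substituting: (0 NAND 0)
= 1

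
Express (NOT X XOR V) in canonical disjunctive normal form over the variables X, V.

(NOT X AND NOT V) OR (X AND V)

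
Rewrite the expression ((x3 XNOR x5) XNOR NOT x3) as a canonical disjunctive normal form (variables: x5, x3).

(NOT x5 AND NOT x3) OR (NOT x5 AND x3)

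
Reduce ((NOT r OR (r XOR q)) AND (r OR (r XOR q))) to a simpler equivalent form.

By distribution ((E OR v) AND (E OR NOT v) = E):
= (r XOR q)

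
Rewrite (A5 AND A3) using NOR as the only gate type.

((A5 NOR A5) NOR (A3 NOR A3))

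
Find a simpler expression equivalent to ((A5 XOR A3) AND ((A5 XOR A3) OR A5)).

By absorption (E AND (E OR v) = E):
= (A5 XOR A3)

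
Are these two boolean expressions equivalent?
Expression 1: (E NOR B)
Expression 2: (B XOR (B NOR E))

No. Counterexample: with E=0, B=1, Expression 1 = 0 but Expression 2 = 1.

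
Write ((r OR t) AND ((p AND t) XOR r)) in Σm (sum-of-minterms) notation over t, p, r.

Σm(1, 3, 5, 6) = (NOT t AND NOT p AND r) OR (NOT t AND p AND r) OR (t AND NOT p AND r) OR (t AND p AND NOT r)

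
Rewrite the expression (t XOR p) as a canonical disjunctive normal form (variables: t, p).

(NOT t AND p) OR (t AND NOT p)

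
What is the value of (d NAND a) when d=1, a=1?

Substituting: (1 NAND 1)
= 0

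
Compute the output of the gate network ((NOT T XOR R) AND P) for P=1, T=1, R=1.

Substituting: ((NOT 1 XOR 1) AND 1)
= 1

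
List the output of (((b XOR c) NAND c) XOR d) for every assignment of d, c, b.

d | c | b | Output
------------------
0 | 0 | 0 | 1
0 | 0 | 1 | 1
0 | 1 | 0 | 0
0 | 1 | 1 | 1
1 | 0 | 0 | 0
1 | 0 | 1 | 0
1 | 1 | 0 | 1
1 | 1 | 1 | 0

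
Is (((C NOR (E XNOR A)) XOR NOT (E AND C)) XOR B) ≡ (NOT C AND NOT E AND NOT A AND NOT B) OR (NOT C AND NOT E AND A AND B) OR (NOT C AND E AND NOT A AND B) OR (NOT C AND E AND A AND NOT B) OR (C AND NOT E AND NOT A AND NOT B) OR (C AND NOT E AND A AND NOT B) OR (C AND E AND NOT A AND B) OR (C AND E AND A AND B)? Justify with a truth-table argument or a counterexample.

Yes, they are equivalent — the two output columns agree on all 16 assignments:
C | E | A | B | Expression 1 | Expression 2
-------------------------------------------
0 | 0 | 0 | 0 | 1 | 1
0 | 0 | 0 | 1 | 0 | 0
0 | 0 | 1 | 0 | 0 | 0
0 | 0 | 1 | 1 | 1 | 1
0 | 1 | 0 | 0 | 0 | 0
0 | 1 | 0 | 1 | 1 | 1
0 | 1 | 1 | 0 | 1 | 1
0 | 1 | 1 | 1 | 0 | 0
1 | 0 | 0 | 0 | 1 | 1
1 | 0 | 0 | 1 | 0 | 0
1 | 0 | 1 | 0 | 1 | 1
1 | 0 | 1 | 1 | 0 | 0
1 | 1 | 0 | 0 | 0 | 0
1 | 1 | 0 | 1 | 1 | 1
1 | 1 | 1 | 0 | 0 | 0
1 | 1 | 1 | 1 | 1 | 1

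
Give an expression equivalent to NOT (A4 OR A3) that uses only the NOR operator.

(((A4 NOR A3) NOR (A4 NOR A3)) NOR ((A4 NOR A3) NOR (A4 NOR A3)))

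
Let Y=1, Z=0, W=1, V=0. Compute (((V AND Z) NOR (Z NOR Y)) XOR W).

Substituting: (((0 AND 0) NOR (0 NOR 1)) XOR 1)
= 0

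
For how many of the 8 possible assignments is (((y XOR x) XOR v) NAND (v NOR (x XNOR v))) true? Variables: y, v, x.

Satisfying assignments: (0,0,0), (0,1,0), (0,1,1), (1,0,0), (1,0,1), (1,1,0), (1,1,1)
Count: 7 out of 8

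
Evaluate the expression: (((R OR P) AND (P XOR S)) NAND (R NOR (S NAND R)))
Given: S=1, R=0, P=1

Substituting: (((0 OR 1) AND (1 XOR 1)) NAND (0 NOR (1 NAND 0)))
= 1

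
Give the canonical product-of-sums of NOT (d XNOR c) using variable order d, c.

ΠM(0, 3) = (d OR c) AND (NOT d OR NOT c)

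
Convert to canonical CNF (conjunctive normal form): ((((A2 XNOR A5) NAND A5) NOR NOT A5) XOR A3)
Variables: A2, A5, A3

(A2 OR A5 OR A3) AND (A2 OR NOT A5 OR A3) AND (NOT A2 OR A5 OR A3) AND (NOT A2 OR NOT A5 OR NOT A3)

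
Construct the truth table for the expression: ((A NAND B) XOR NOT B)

B | A | Output
--------------
0 | 0 | 0
0 | 1 | 0
1 | 0 | 1
1 | 1 | 0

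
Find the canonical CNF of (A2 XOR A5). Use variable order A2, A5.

(A2 OR A5) AND (NOT A2 OR NOT A5)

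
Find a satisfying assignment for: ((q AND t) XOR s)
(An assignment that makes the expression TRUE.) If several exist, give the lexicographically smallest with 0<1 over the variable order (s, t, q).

s=0, t=1, q=1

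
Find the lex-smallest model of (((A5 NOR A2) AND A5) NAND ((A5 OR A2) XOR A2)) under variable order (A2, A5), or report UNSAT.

A2=0, A5=0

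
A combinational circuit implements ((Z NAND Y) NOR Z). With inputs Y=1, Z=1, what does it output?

Substituting: ((1 NAND 1) NOR 1)
= 0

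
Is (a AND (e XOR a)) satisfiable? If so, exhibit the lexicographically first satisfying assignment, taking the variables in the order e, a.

e=0, a=1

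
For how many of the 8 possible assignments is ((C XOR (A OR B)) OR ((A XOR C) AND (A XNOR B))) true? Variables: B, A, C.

Satisfying assignments: (0,0,1), (0,1,0), (1,0,0), (1,1,0)
Count: 4 out of 8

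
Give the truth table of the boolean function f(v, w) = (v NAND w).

v | w | Output
--------------
0 | 0 | 1
0 | 1 | 1
1 | 0 | 1
1 | 1 | 0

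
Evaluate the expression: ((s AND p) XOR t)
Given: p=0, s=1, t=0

Substituting: ((1 AND 0) XOR 0)
= 0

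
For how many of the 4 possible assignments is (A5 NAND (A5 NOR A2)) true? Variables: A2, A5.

Satisfying assignments: (0,0), (0,1), (1,0), (1,1)
Count: 4 out of 4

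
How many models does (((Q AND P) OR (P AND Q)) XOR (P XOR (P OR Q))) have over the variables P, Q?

Satisfying assignments: (0,1), (1,1)
Count: 2 out of 4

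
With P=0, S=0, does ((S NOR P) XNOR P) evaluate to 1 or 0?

Substituting: ((0 NOR 0) XNOR 0)
= 0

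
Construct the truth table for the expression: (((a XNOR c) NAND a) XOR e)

c | a | e | Output
------------------
0 | 0 | 0 | 1
0 | 0 | 1 | 0
0 | 1 | 0 | 1
0 | 1 | 1 | 0
1 | 0 | 0 | 1
1 | 0 | 1 | 0
1 | 1 | 0 | 0
1 | 1 | 1 | 1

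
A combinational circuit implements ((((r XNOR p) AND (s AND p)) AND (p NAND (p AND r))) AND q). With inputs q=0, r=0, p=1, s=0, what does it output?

Substituting: ((((0 XNOR 1) AND (0 AND 1)) AND (1 NAND (1 AND 0))) AND 0)
= 0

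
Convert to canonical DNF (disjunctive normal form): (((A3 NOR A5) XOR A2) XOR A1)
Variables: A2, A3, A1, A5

(NOT A2 AND NOT A3 AND NOT A1 AND NOT A5) OR (NOT A2 AND NOT A3 AND A1 AND A5) OR (NOT A2 AND A3 AND A1 AND NOT A5) OR (NOT A2 AND A3 AND A1 AND A5) OR (A2 AND NOT A3 AND NOT A1 AND A5) OR (A2 AND NOT A3 AND A1 AND NOT A5) OR (A2 AND A3 AND NOT A1 AND NOT A5) OR (A2 AND A3 AND NOT A1 AND A5)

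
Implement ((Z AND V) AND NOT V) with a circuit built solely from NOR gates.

((((Z NOR Z) NOR (V NOR V)) NOR ((Z NOR Z) NOR (V NOR V))) NOR ((V NOR V) NOR (V NOR V)))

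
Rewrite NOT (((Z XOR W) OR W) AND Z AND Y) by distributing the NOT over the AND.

NOT ((Z XOR W) OR W) OR NOT Z OR NOT Y
De Morgan's: NOT(AND of terms) = OR of negations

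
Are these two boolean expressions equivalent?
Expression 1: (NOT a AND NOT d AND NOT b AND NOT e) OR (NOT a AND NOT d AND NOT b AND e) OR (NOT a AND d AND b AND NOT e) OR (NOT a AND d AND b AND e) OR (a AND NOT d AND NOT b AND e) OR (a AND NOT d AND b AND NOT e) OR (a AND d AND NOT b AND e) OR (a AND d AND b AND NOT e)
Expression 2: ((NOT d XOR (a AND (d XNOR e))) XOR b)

Yes, they are equivalent — the two output columns agree on all 16 assignments:
a | d | b | e | Expression 1 | Expression 2
-------------------------------------------
0 | 0 | 0 | 0 | 1 | 1
0 | 0 | 0 | 1 | 1 | 1
0 | 0 | 1 | 0 | 0 | 0
0 | 0 | 1 | 1 | 0 | 0
0 | 1 | 0 | 0 | 0 | 0
0 | 1 | 0 | 1 | 0 | 0
0 | 1 | 1 | 0 | 1 | 1
0 | 1 | 1 | 1 | 1 | 1
1 | 0 | 0 | 0 | 0 | 0
1 | 0 | 0 | 1 | 1 | 1
1 | 0 | 1 | 0 | 1 | 1
1 | 0 | 1 | 1 | 0 | 0
1 | 1 | 0 | 0 | 0 | 0
1 | 1 | 0 | 1 | 1 | 1
1 | 1 | 1 | 0 | 1 | 1
1 | 1 | 1 | 1 | 0 | 0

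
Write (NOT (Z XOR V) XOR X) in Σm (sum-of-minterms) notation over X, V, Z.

Σm(0, 3, 5, 6) = (NOT X AND NOT V AND NOT Z) OR (NOT X AND V AND Z) OR (X AND NOT V AND Z) OR (X AND V AND NOT Z)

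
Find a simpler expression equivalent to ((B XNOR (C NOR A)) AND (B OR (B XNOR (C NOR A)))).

By absorption (E AND (E OR v) = E):
= (B XNOR (C NOR A))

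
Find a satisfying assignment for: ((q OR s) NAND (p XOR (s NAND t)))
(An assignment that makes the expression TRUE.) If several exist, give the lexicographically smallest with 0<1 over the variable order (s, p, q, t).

s=0, p=0, q=0, t=0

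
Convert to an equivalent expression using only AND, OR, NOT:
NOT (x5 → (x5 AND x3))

x5 AND NOT (x5 AND x3)
(Negated implication: NOT(A → B) = A AND NOT B)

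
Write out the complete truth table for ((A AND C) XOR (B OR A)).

C | A | B | Output
------------------
0 | 0 | 0 | 0
0 | 0 | 1 | 1
0 | 1 | 0 | 1
0 | 1 | 1 | 1
1 | 0 | 0 | 0
1 | 0 | 1 | 1
1 | 1 | 0 | 0
1 | 1 | 1 | 0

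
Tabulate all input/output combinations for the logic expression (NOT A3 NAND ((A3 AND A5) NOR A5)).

A3 | A5 | Output
----------------
0 | 0 | 0
0 | 1 | 1
1 | 0 | 1
1 | 1 | 1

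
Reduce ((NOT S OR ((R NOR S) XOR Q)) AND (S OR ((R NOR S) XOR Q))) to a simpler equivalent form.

By distribution ((E OR v) AND (E OR NOT v) = E):
= ((R NOR S) XOR Q)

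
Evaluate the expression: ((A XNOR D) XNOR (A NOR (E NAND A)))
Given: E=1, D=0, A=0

Substituting: ((0 XNOR 0) XNOR (0 NOR (1 NAND 0)))
= 0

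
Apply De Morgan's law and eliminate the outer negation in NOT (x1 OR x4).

NOT x1 AND NOT x4
De Morgan's: NOT(OR of terms) = AND of negations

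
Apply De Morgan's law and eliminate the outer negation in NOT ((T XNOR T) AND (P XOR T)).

NOT (T XNOR T) OR NOT (P XOR T)
De Morgan's: NOT(AND of terms) = OR of negations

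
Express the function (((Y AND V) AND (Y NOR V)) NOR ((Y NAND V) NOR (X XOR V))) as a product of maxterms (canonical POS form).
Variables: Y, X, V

ΠM(7) = (NOT Y OR NOT X OR NOT V)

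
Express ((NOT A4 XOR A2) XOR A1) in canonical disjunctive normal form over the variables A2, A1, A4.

(NOT A2 AND NOT A1 AND NOT A4) OR (NOT A2 AND A1 AND A4) OR (A2 AND NOT A1 AND A4) OR (A2 AND A1 AND NOT A4)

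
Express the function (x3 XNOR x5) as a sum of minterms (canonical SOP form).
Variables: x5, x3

Σm(0, 3) = (NOT x5 AND NOT x3) OR (x5 AND x3)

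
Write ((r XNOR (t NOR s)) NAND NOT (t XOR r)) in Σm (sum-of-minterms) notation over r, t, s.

Σm(0, 2, 3, 4, 5, 6, 7) = (NOT r AND NOT t AND NOT s) OR (NOT r AND t AND NOT s) OR (NOT r AND t AND s) OR (r AND NOT t AND NOT s) OR (r AND NOT t AND s) OR (r AND t AND NOT s) OR (r AND t AND s)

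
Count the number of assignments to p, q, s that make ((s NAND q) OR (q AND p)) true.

Satisfying assignments: (0,0,0), (0,0,1), (0,1,0), (1,0,0), (1,0,1), (1,1,0), (1,1,1)
Count: 7 out of 8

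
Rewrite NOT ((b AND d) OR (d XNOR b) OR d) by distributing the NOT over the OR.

NOT (b AND d) AND NOT (d XNOR b) AND NOT d
De Morgan's: NOT(OR of terms) = AND of negations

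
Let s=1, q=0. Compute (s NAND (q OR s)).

Substituting: (1 NAND (0 OR 1))
= 0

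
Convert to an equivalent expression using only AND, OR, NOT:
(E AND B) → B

NOT (E AND B) OR B
(Implication elimination: A → B = NOT A OR B)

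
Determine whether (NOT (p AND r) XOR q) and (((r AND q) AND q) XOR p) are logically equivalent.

No. Counterexample: with q=0, r=0, p=0, Expression 1 = 1 but Expression 2 = 0.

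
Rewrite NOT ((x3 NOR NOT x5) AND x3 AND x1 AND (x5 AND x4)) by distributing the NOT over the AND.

NOT (x3 NOR NOT x5) OR NOT x3 OR NOT x1 OR NOT (x5 AND x4)
De Morgan's: NOT(AND of terms) = OR of negations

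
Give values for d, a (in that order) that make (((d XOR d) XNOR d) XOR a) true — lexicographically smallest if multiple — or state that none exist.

d=0, a=0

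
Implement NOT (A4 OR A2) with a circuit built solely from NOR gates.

(((A4 NOR A2) NOR (A4 NOR A2)) NOR ((A4 NOR A2) NOR (A4 NOR A2)))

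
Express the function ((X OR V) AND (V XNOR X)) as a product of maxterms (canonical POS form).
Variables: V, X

ΠM(0, 1, 2) = (V OR X) AND (V OR NOT X) AND (NOT V OR X)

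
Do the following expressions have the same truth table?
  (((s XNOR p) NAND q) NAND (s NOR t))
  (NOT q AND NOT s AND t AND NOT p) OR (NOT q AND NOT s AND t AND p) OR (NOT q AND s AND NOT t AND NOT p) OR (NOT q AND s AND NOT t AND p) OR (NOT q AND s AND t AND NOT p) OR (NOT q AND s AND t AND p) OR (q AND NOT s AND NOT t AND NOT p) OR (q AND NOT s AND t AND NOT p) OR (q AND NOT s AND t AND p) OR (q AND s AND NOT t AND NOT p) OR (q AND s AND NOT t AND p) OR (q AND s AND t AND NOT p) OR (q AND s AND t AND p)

Yes, they are equivalent — the two output columns agree on all 16 assignments:
q | s | t | p | Expression 1 | Expression 2
-------------------------------------------
0 | 0 | 0 | 0 | 0 | 0
0 | 0 | 0 | 1 | 0 | 0
0 | 0 | 1 | 0 | 1 | 1
0 | 0 | 1 | 1 | 1 | 1
0 | 1 | 0 | 0 | 1 | 1
0 | 1 | 0 | 1 | 1 | 1
0 | 1 | 1 | 0 | 1 | 1
0 | 1 | 1 | 1 | 1 | 1
1 | 0 | 0 | 0 | 1 | 1
1 | 0 | 0 | 1 | 0 | 0
1 | 0 | 1 | 0 | 1 | 1
1 | 0 | 1 | 1 | 1 | 1
1 | 1 | 0 | 0 | 1 | 1
1 | 1 | 0 | 1 | 1 | 1
1 | 1 | 1 | 0 | 1 | 1
1 | 1 | 1 | 1 | 1 | 1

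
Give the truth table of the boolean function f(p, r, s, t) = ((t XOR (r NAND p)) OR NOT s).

p | r | s | t | Output
----------------------
0 | 0 | 0 | 0 | 1
0 | 0 | 0 | 1 | 1
0 | 0 | 1 | 0 | 1
0 | 0 | 1 | 1 | 0
0 | 1 | 0 | 0 | 1
0 | 1 | 0 | 1 | 1
0 | 1 | 1 | 0 | 1
0 | 1 | 1 | 1 | 0
1 | 0 | 0 | 0 | 1
1 | 0 | 0 | 1 | 1
1 | 0 | 1 | 0 | 1
1 | 0 | 1 | 1 | 0
1 | 1 | 0 | 0 | 1
1 | 1 | 0 | 1 | 1
1 | 1 | 1 | 0 | 0
1 | 1 | 1 | 1 | 1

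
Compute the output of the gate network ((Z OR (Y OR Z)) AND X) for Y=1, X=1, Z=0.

Substituting: ((0 OR (1 OR 0)) AND 1)
= 1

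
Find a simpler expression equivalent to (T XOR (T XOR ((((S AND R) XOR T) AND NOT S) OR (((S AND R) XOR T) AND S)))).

By XOR self-cancellation ((E XOR v) XOR v = E) then distribution ((E AND v) OR (E AND NOT v) = E):
= ((S AND R) XOR T)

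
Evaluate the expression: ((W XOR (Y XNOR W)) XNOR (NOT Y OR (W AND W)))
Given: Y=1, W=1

Substituting: ((1 XOR (1 XNOR 1)) XNOR (NOT 1 OR (1 AND 1)))
= 0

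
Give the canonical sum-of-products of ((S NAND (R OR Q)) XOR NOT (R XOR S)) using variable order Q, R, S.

Σm(1, 2, 3, 6, 7) = (NOT Q AND NOT R AND S) OR (NOT Q AND R AND NOT S) OR (NOT Q AND R AND S) OR (Q AND R AND NOT S) OR (Q AND R AND S)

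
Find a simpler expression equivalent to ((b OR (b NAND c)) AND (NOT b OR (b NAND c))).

By distribution ((E OR v) AND (E OR NOT v) = E):
= (b NAND c)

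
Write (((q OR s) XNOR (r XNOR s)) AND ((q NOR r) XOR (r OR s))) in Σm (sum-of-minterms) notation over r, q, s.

Σm(4, 5, 7) = (r AND NOT q AND NOT s) OR (r AND NOT q AND s) OR (r AND q AND s)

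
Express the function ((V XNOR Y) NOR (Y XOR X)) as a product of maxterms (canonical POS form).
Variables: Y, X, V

ΠM(0, 2, 3, 4, 5, 7) = (Y OR X OR V) AND (Y OR NOT X OR V) AND (Y OR NOT X OR NOT V) AND (NOT Y OR X OR V) AND (NOT Y OR X OR NOT V) AND (NOT Y OR NOT X OR NOT V)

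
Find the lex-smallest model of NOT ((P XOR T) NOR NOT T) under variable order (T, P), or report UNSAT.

T=0, P=0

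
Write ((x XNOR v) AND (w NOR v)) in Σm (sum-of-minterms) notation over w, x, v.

Σm(0) = (NOT w AND NOT x AND NOT v)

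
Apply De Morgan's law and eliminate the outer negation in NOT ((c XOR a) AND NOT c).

NOT (c XOR a) OR c
De Morgan's: NOT(AND of terms) = OR of negations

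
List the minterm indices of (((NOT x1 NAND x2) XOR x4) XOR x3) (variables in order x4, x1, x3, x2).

Σm(0, 3, 4, 5, 9, 10, 14, 15) = (NOT x4 AND NOT x1 AND NOT x3 AND NOT x2) OR (NOT x4 AND NOT x1 AND x3 AND x2) OR (NOT x4 AND x1 AND NOT x3 AND NOT x2) OR (NOT x4 AND x1 AND NOT x3 AND x2) OR (x4 AND NOT x1 AND NOT x3 AND x2) OR (x4 AND NOT x1 AND x3 AND NOT x2) OR (x4 AND x1 AND x3 AND NOT x2) OR (x4 AND x1 AND x3 AND x2)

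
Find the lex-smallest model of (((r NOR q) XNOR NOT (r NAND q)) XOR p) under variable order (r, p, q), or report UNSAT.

r=0, p=0, q=1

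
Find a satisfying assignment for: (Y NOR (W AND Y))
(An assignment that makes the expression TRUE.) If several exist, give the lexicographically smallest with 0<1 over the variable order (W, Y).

W=0, Y=0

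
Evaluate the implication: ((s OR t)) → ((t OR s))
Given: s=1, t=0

Antecedent ((s OR t)) = 1; consequent ((t OR s)) = 1.
1 → 1 = 1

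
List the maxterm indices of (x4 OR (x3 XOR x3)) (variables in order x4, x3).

ΠM(0, 1) = (x4 OR x3) AND (x4 OR NOT x3)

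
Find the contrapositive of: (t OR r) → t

Contrapositive: NOT t → NOT (t OR r)
Note: A statement and its contrapositive are logically equivalent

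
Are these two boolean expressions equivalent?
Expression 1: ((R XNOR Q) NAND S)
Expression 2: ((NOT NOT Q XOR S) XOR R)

No. Counterexample: with S=0, R=0, Q=0, Expression 1 = 1 but Expression 2 = 0.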